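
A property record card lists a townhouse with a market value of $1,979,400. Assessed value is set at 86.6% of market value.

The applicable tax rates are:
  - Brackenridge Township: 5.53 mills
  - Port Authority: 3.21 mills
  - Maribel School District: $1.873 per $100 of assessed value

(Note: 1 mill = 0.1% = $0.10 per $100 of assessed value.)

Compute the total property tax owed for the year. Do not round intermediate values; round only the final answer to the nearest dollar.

$47,088

Assessed value = $1,979,400 × 0.866 = $1,714,160.4
Brackenridge Township: $1,714,160.4 × 0.00553 = $9,479.307012
Port Authority: $1,714,160.4 × 0.00321 = $5,502.454884
Maribel School District: $1,714,160.4 × 0.01873 = $32,106.224292
Total = $47,087.986188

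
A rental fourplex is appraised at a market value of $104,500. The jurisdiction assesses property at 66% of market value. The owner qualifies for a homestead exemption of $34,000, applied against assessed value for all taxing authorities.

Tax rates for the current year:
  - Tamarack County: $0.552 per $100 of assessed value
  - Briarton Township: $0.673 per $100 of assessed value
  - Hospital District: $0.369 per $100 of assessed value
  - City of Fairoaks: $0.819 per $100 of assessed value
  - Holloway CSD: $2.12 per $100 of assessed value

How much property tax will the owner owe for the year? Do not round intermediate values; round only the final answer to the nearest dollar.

$1,585

Assessed value = $104,500 × 0.66 = $68,970
Taxable value = $68,970 − $34,000 = $34,970
Tamarack County: $34,970 × 0.00552 = $193.0344
Briarton Township: $34,970 × 0.00673 = $235.3481
Hospital District: $34,970 × 0.00369 = $129.0393
City of Fairoaks: $34,970 × 0.00819 = $286.4043
Holloway CSD: $34,970 × 0.0212 = $741.364
Total = $193.0344 + $235.3481 + $129.0393 + $286.4043 + $741.364 = $1,585.1901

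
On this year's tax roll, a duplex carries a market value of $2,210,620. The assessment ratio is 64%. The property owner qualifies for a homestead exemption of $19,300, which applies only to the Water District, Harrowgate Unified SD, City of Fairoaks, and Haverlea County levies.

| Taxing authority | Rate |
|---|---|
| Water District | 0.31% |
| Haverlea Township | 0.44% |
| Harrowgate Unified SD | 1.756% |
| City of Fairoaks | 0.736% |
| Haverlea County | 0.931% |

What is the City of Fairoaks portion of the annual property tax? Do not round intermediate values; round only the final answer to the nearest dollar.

Assessed value = $2,210,620 × 0.64 = $1,414,796.8
City of Fairoaks taxable value = $1,414,796.8 − $19,300 = $1,395,496.8
City of Fairoaks levy = $1,395,496.8 × 0.00736 = $10,270.856448

$10,271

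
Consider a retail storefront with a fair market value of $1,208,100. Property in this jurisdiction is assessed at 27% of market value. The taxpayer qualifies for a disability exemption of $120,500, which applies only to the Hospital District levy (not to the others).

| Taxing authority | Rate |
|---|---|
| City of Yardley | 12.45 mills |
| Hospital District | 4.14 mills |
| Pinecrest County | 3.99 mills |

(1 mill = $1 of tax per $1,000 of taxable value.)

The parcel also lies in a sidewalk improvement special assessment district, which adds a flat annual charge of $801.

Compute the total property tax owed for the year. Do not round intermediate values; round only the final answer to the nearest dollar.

Assessed value = $1,208,100 × 0.27 = $326,187
City of Yardley: $326,187 × 0.01245 = $4,061.02815
Hospital District: ($326,187 − $120,500) × 0.00414 = $205,687 × 0.00414 = $851.54418
Pinecrest County: $326,187 × 0.00399 = $1,301.48613
Levies subtotal = $6,214.05846
Total = $6,214.05846 + $801 = $7,015.05846

$7,015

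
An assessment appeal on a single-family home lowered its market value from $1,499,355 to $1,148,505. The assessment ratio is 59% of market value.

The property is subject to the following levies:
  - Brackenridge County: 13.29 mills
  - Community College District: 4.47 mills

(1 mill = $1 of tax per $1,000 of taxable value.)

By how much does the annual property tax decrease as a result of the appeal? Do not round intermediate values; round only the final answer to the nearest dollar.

$3,676

Old assessed value = $1,499,355 × 0.59 = $884,619.45
New assessed value = $1,148,505 × 0.59 = $677,617.95
Combined rate = 0.01329 + 0.00447 = 0.01776
Old tax = $884,619.45 × 0.01776 = $15,710.841432
New tax = $677,617.95 × 0.01776 = $12,034.494792
Reduction = $15,710.841432 − $12,034.494792 = $3,676.34664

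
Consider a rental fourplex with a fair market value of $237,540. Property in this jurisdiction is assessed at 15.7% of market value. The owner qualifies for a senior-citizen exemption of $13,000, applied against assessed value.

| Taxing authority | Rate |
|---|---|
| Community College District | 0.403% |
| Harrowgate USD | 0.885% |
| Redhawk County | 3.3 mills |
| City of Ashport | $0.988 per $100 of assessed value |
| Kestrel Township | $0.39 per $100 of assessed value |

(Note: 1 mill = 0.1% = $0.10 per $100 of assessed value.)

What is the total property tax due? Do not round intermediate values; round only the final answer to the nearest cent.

$727.84

Assessed value = $237,540 × 0.157 = $37,293.78
Taxable value = $37,293.78 − $13,000 = $24,293.78
Community College District: $24,293.78 × 0.00403 = $97.9039334
Harrowgate USD: $24,293.78 × 0.00885 = $214.999953
Redhawk County: $24,293.78 × 0.0033 = $80.169474
City of Ashport: $24,293.78 × 0.00988 = $240.0225464
Kestrel Township: $24,293.78 × 0.0039 = $94.745742
Total = $727.8416488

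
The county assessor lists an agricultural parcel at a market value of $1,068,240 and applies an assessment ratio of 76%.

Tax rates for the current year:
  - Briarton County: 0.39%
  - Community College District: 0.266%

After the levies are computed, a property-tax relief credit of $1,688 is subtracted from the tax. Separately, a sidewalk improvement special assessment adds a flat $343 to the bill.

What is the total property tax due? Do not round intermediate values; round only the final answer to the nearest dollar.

Assessed value = $1,068,240 × 0.76 = $811,862.4
Briarton County: $811,862.4 × 0.0039 = $3,166.26336
Community College District: $811,862.4 × 0.00266 = $2,159.553984
Levies subtotal = $5,325.817344
After credit = $5,325.817344 − $1,688 = $3,637.817344
Total = $3,637.817344 + $343 = $3,980.817344

$3,981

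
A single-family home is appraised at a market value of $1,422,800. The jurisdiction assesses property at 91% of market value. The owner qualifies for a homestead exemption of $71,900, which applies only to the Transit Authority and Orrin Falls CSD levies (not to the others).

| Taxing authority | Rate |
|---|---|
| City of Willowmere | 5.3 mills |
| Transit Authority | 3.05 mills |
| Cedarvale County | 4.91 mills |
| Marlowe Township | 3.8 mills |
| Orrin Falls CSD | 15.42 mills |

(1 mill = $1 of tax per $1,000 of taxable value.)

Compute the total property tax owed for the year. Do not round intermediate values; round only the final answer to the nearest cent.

Assessed value = $1,422,800 × 0.91 = $1,294,748
City of Willowmere: $1,294,748 × 0.0053 = $6,862.1644
Transit Authority: ($1,294,748 − $71,900) × 0.00305 = $1,222,848 × 0.00305 = $3,729.6864
Cedarvale County: $1,294,748 × 0.00491 = $6,357.21268
Marlowe Township: $1,294,748 × 0.0038 = $4,920.0424
Orrin Falls CSD: ($1,294,748 − $71,900) × 0.01542 = $1,222,848 × 0.01542 = $18,856.31616
Total = $40,725.42204

$40,725.42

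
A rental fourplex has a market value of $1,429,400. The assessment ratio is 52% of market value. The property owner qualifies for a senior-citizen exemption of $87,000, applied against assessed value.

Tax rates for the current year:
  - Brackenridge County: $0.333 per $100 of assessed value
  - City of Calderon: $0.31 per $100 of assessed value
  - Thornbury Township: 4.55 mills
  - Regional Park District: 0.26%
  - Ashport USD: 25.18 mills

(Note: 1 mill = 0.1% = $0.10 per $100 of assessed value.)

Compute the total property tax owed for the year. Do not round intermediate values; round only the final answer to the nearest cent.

$25,437.72

Assessed value = $1,429,400 × 0.52 = $743,288
Taxable value = $743,288 − $87,000 = $656,288
Brackenridge County: $656,288 × 0.00333 = $2,185.43904
City of Calderon: $656,288 × 0.0031 = $2,034.4928
Thornbury Township: $656,288 × 0.00455 = $2,986.1104
Regional Park District: $656,288 × 0.0026 = $1,706.3488
Ashport USD: $656,288 × 0.02518 = $16,525.33184
Total = $25,437.72288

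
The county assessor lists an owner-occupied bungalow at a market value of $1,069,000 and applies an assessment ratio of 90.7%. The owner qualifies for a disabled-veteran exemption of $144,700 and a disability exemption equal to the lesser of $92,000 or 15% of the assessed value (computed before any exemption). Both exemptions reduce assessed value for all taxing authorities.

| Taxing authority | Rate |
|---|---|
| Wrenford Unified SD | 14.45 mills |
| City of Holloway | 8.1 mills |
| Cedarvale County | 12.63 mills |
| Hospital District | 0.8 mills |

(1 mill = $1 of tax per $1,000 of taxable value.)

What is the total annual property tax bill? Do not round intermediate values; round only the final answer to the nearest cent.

$26,369.13

Assessed value = $1,069,000 × 0.907 = $969,583
Disability exemption = min($92,000, 15% × $969,583) = min($92,000, $145,437.45) = $92,000 (dollar cap binds)
Taxable value = $969,583 − $144,700 − $92,000 = $732,883
Wrenford Unified SD: $732,883 × 0.01445 = $10,590.15935
City of Holloway: $732,883 × 0.0081 = $5,936.3523
Cedarvale County: $732,883 × 0.01263 = $9,256.31229
Hospital District: $732,883 × 0.0008 = $586.3064
Total = $26,369.13034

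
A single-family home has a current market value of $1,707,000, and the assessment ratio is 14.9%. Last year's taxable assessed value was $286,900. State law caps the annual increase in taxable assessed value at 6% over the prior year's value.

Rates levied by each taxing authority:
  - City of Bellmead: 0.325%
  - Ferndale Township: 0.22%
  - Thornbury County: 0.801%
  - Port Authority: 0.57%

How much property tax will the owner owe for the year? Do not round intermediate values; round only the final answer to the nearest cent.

$4,873.21

Uncapped assessed value = $1,707,000 × 0.149 = $254,343
Cap limit = $286,900 × 1.06 = $304,114
Taxable assessed value = min($254,343, $304,114) = $254,343 (cap does not bind)
City of Bellmead: $254,343 × 0.00325 = $826.61475
Ferndale Township: $254,343 × 0.0022 = $559.5546
Thornbury County: $254,343 × 0.00801 = $2,037.28743
Port Authority: $254,343 × 0.0057 = $1,449.7551
Total = $4,873.21188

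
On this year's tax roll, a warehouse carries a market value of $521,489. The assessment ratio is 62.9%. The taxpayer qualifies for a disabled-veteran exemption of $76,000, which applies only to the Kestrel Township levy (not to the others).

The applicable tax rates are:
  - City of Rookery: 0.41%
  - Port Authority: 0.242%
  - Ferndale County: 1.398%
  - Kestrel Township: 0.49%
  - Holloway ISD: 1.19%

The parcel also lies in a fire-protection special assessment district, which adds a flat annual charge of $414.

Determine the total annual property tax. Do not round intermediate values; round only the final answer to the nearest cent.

$12,276.62

Assessed value = $521,489 × 0.629 = $328,016.581
City of Rookery: $328,016.581 × 0.0041 = $1,344.8679821
Port Authority: $328,016.581 × 0.00242 = $793.80012602
Ferndale County: $328,016.581 × 0.01398 = $4,585.67180238
Kestrel Township: ($328,016.581 − $76,000) × 0.0049 = $252,016.581 × 0.0049 = $1,234.8812469
Holloway ISD: $328,016.581 × 0.0119 = $3,903.3973139
Levies subtotal = $11,862.6184713
Total = $11,862.6184713 + $414 = $12,276.6184713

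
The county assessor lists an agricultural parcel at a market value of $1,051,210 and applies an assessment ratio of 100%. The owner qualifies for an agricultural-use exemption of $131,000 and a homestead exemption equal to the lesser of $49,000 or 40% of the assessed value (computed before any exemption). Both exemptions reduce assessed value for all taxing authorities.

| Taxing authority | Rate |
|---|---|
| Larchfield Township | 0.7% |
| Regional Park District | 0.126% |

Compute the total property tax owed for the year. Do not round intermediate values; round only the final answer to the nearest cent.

$7,196.19

Assessed value = $1,051,210 × 1 = $1,051,210
Homestead exemption = min($49,000, 40% × $1,051,210) = min($49,000, $420,484) = $49,000 (dollar cap binds)
Taxable value = $1,051,210 − $131,000 − $49,000 = $871,210
Larchfield Township: $871,210 × 0.007 = $6,098.47
Regional Park District: $871,210 × 0.00126 = $1,097.7246
Total = $7,196.1946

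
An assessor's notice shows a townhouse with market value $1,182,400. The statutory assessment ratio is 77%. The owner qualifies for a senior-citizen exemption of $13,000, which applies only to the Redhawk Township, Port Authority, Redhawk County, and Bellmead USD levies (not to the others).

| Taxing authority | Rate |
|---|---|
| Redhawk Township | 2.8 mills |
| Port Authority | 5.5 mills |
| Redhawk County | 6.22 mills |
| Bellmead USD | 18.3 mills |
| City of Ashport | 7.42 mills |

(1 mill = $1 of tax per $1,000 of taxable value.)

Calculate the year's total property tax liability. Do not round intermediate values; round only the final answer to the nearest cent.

Assessed value = $1,182,400 × 0.77 = $910,448
Redhawk Township: ($910,448 − $13,000) × 0.0028 = $897,448 × 0.0028 = $2,512.8544
Port Authority: ($910,448 − $13,000) × 0.0055 = $897,448 × 0.0055 = $4,935.964
Redhawk County: ($910,448 − $13,000) × 0.00622 = $897,448 × 0.00622 = $5,582.12656
Bellmead USD: ($910,448 − $13,000) × 0.0183 = $897,448 × 0.0183 = $16,423.2984
City of Ashport: $910,448 × 0.00742 = $6,755.52416
Total = $36,209.76752

$36,209.77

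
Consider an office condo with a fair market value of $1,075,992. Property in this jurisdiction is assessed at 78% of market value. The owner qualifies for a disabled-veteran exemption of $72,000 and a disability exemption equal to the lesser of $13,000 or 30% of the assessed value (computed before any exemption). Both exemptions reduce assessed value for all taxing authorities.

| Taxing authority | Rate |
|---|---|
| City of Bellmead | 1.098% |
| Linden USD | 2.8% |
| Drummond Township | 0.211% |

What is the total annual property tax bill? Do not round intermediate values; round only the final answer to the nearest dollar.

$30,993

Assessed value = $1,075,992 × 0.78 = $839,273.76
Disability exemption = min($13,000, 30% × $839,273.76) = min($13,000, $251,782.128) = $13,000 (dollar cap binds)
Taxable value = $839,273.76 − $72,000 − $13,000 = $754,273.76
City of Bellmead: $754,273.76 × 0.01098 = $8,281.9258848
Linden USD: $754,273.76 × 0.028 = $21,119.66528
Drummond Township: $754,273.76 × 0.00211 = $1,591.5176336
Total = $30,993.1087984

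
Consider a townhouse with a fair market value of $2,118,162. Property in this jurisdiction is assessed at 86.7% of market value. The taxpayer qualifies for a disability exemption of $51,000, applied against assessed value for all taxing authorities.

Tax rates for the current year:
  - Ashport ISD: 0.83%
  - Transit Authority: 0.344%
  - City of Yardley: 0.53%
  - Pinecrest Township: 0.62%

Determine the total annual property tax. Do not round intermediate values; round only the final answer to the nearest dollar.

Assessed value = $2,118,162 × 0.867 = $1,836,446.454
Taxable value = $1,836,446.454 − $51,000 = $1,785,446.454
Ashport ISD: $1,785,446.454 × 0.0083 = $14,819.2055682
Transit Authority: $1,785,446.454 × 0.00344 = $6,141.93580176
City of Yardley: $1,785,446.454 × 0.0053 = $9,462.8662062
Pinecrest Township: $1,785,446.454 × 0.0062 = $11,069.7680148
Total = $14,819.2055682 + $6,141.93580176 + $9,462.8662062 + $11,069.7680148 = $41,493.77559096

$41,494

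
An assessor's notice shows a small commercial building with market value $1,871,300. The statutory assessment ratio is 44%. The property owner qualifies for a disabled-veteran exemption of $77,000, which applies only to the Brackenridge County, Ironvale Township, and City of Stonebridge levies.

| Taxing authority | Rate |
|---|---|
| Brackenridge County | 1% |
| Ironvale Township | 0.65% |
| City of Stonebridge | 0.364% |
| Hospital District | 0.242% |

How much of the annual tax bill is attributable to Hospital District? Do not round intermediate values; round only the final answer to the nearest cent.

Assessed value = $1,871,300 × 0.44 = $823,372
Hospital District taxable value = $823,372 (exemption does not apply)
Hospital District levy = $823,372 × 0.00242 = $1,992.56024

$1,992.56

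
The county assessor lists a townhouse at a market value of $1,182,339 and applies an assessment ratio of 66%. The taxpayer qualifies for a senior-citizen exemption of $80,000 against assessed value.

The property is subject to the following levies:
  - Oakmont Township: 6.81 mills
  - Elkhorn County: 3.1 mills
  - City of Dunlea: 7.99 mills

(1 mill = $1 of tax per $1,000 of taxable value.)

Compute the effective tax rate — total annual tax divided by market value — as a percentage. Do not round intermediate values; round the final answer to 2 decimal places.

1.06%

Assessed value = $1,182,339 × 0.66 = $780,343.74
Taxable value = $780,343.74 − $80,000 = $700,343.74
Oakmont Township: $700,343.74 × 0.00681 = $4,769.3408694
Elkhorn County: $700,343.74 × 0.0031 = $2,171.065594
City of Dunlea: $700,343.74 × 0.00799 = $5,595.7464826
Total tax = $12,536.152946
Effective rate = $12,536.152946 ÷ $1,182,339 = 1.06% of market value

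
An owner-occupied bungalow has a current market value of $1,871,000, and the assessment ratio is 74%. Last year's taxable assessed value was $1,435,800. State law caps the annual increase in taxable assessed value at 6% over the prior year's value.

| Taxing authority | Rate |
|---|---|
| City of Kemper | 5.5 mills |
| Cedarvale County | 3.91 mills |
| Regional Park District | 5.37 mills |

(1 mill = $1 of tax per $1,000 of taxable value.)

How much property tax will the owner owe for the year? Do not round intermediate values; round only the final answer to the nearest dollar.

$20,464

Uncapped assessed value = $1,871,000 × 0.74 = $1,384,540
Cap limit = $1,435,800 × 1.06 = $1,521,948
Taxable assessed value = min($1,384,540, $1,521,948) = $1,384,540 (cap does not bind)
City of Kemper: $1,384,540 × 0.0055 = $7,614.97
Cedarvale County: $1,384,540 × 0.00391 = $5,413.5514
Regional Park District: $1,384,540 × 0.00537 = $7,434.9798
Total = $20,463.5012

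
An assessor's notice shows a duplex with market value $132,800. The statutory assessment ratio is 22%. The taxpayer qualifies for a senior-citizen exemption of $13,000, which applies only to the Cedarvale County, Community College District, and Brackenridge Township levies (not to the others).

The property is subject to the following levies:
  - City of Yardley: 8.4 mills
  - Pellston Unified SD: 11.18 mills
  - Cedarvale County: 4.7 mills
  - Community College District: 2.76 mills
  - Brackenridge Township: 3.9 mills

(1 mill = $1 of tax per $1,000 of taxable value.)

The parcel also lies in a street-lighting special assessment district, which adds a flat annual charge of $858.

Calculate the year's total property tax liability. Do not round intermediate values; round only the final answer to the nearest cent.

$1,614.26

Assessed value = $132,800 × 0.22 = $29,216
City of Yardley: $29,216 × 0.0084 = $245.4144
Pellston Unified SD: $29,216 × 0.01118 = $326.63488
Cedarvale County: ($29,216 − $13,000) × 0.0047 = $16,216 × 0.0047 = $76.2152
Community College District: ($29,216 − $13,000) × 0.00276 = $16,216 × 0.00276 = $44.75616
Brackenridge Township: ($29,216 − $13,000) × 0.0039 = $16,216 × 0.0039 = $63.2424
Levies subtotal = $756.26304
Total = $756.26304 + $858 = $1,614.26304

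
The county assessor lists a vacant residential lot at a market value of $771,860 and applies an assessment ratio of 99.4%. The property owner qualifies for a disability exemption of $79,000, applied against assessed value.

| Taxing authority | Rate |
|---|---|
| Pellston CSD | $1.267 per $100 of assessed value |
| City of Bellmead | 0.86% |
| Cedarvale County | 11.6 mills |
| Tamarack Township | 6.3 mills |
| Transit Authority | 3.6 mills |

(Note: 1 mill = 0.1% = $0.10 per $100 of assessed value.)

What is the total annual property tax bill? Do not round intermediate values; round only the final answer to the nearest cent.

Assessed value = $771,860 × 0.994 = $767,228.84
Taxable value = $767,228.84 − $79,000 = $688,228.84
Pellston CSD: $688,228.84 × 0.01267 = $8,719.8594028
City of Bellmead: $688,228.84 × 0.0086 = $5,918.768024
Cedarvale County: $688,228.84 × 0.0116 = $7,983.454544
Tamarack Township: $688,228.84 × 0.0063 = $4,335.841692
Transit Authority: $688,228.84 × 0.0036 = $2,477.623824
Total = $29,435.5474868

$29,435.55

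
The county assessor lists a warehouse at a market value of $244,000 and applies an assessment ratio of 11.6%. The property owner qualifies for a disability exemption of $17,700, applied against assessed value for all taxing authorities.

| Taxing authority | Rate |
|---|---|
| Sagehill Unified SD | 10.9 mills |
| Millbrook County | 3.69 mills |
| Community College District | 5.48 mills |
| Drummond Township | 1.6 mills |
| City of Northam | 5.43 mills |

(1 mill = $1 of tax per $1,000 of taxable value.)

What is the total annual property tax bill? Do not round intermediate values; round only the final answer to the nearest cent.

$287.37

Assessed value = $244,000 × 0.116 = $28,304
Taxable value = $28,304 − $17,700 = $10,604
Sagehill Unified SD: $10,604 × 0.0109 = $115.5836
Millbrook County: $10,604 × 0.00369 = $39.12876
Community College District: $10,604 × 0.00548 = $58.10992
Drummond Township: $10,604 × 0.0016 = $16.9664
City of Northam: $10,604 × 0.00543 = $57.57972
Total = $115.5836 + $39.12876 + $58.10992 + $16.9664 + $57.57972 = $287.3684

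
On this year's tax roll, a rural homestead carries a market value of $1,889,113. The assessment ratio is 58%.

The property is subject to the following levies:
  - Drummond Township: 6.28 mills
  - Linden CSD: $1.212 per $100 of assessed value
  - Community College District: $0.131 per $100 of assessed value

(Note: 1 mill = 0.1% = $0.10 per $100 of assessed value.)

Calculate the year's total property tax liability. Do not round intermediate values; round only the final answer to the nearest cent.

Assessed value = $1,889,113 × 0.58 = $1,095,685.54
Drummond Township: $1,095,685.54 × 0.00628 = $6,880.9051912
Linden CSD: $1,095,685.54 × 0.01212 = $13,279.7087448
Community College District: $1,095,685.54 × 0.00131 = $1,435.3480574
Total = $21,595.9619934

$21,595.96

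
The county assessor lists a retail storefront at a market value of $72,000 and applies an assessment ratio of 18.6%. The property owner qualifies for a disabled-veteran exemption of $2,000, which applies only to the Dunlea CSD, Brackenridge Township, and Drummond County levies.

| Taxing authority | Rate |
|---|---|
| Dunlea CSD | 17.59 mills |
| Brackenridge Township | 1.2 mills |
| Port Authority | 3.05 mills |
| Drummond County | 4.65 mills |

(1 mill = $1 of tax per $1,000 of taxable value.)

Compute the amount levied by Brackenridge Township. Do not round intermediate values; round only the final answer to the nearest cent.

Assessed value = $72,000 × 0.186 = $13,392
Brackenridge Township taxable value = $13,392 − $2,000 = $11,392
Brackenridge Township levy = $11,392 × 0.0012 = $13.6704

$13.67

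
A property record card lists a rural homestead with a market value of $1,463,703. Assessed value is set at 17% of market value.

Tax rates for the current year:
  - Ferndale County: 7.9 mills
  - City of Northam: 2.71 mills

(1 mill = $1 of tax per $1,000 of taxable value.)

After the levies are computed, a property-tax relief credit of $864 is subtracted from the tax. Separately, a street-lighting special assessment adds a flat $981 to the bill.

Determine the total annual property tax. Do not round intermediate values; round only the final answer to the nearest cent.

Assessed value = $1,463,703 × 0.17 = $248,829.51
Ferndale County: $248,829.51 × 0.0079 = $1,965.753129
City of Northam: $248,829.51 × 0.00271 = $674.3279721
Levies subtotal = $2,640.0811011
After credit = $2,640.0811011 − $864 = $1,776.0811011
Total = $1,776.0811011 + $981 = $2,757.0811011

$2,757.08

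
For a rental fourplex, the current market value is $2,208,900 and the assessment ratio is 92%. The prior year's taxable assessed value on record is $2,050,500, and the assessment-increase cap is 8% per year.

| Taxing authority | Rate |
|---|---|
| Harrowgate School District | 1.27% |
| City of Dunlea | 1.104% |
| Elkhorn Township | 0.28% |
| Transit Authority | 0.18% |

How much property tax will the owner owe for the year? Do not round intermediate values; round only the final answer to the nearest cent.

$57,592.21

Uncapped assessed value = $2,208,900 × 0.92 = $2,032,188
Cap limit = $2,050,500 × 1.08 = $2,214,540
Taxable assessed value = min($2,032,188, $2,214,540) = $2,032,188 (cap does not bind)
Harrowgate School District: $2,032,188 × 0.0127 = $25,808.7876
City of Dunlea: $2,032,188 × 0.01104 = $22,435.35552
Elkhorn Township: $2,032,188 × 0.0028 = $5,690.1264
Transit Authority: $2,032,188 × 0.0018 = $3,657.9384
Total = $57,592.20792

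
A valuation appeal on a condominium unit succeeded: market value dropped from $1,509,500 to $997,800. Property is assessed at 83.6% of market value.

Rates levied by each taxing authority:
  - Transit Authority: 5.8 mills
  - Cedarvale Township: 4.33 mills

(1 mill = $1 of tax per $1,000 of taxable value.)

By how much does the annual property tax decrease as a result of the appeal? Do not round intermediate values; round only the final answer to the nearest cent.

$4,333.42

Old assessed value = $1,509,500 × 0.836 = $1,261,942
New assessed value = $997,800 × 0.836 = $834,160.8
Combined rate = 0.0058 + 0.00433 = 0.01013
Old tax = $1,261,942 × 0.01013 = $12,783.47246
New tax = $834,160.8 × 0.01013 = $8,450.048904
Reduction = $12,783.47246 − $8,450.048904 = $4,333.423556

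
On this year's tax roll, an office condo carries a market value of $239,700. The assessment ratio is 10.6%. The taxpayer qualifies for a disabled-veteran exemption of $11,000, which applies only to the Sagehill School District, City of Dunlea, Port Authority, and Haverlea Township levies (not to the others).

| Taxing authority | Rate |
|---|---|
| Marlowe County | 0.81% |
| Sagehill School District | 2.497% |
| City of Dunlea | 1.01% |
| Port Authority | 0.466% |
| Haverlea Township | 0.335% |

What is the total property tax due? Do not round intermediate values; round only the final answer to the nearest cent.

$826.51

Assessed value = $239,700 × 0.106 = $25,408.2
Marlowe County: $25,408.2 × 0.0081 = $205.80642
Sagehill School District: ($25,408.2 − $11,000) × 0.02497 = $14,408.2 × 0.02497 = $359.772754
City of Dunlea: ($25,408.2 − $11,000) × 0.0101 = $14,408.2 × 0.0101 = $145.52282
Port Authority: ($25,408.2 − $11,000) × 0.00466 = $14,408.2 × 0.00466 = $67.142212
Haverlea Township: ($25,408.2 − $11,000) × 0.00335 = $14,408.2 × 0.00335 = $48.26747
Total = $826.511676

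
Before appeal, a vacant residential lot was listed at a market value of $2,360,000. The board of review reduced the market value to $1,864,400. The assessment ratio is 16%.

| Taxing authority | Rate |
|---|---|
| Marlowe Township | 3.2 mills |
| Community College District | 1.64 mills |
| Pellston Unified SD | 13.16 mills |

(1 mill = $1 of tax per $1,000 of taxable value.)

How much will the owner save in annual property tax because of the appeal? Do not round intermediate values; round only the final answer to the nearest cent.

$1,427.33

Old assessed value = $2,360,000 × 0.16 = $377,600
New assessed value = $1,864,400 × 0.16 = $298,304
Combined rate = 0.0032 + 0.00164 + 0.01316 = 0.018
Old tax = $377,600 × 0.018 = $6,796.8
New tax = $298,304 × 0.018 = $5,369.472
Reduction = $6,796.8 − $5,369.472 = $1,427.328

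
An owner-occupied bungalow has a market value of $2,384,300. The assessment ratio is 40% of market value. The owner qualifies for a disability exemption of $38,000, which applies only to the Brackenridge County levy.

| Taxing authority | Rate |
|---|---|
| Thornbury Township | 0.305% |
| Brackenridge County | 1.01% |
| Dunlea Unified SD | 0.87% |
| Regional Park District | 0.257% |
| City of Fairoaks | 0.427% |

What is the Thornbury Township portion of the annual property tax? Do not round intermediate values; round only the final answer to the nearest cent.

$2,908.85

Assessed value = $2,384,300 × 0.4 = $953,720
Thornbury Township taxable value = $953,720 (exemption does not apply)
Thornbury Township levy = $953,720 × 0.00305 = $2,908.846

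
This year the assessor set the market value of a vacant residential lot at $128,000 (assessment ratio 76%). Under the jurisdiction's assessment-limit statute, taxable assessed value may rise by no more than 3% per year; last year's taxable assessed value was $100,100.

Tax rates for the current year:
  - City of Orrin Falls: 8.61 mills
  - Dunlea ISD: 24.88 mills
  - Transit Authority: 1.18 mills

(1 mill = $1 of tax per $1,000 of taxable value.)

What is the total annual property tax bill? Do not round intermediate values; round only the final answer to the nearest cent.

Uncapped assessed value = $128,000 × 0.76 = $97,280
Cap limit = $100,100 × 1.03 = $103,103
Taxable assessed value = min($97,280, $103,103) = $97,280 (cap does not bind)
City of Orrin Falls: $97,280 × 0.00861 = $837.5808
Dunlea ISD: $97,280 × 0.02488 = $2,420.3264
Transit Authority: $97,280 × 0.00118 = $114.7904
Total = $3,372.6976

$3,372.70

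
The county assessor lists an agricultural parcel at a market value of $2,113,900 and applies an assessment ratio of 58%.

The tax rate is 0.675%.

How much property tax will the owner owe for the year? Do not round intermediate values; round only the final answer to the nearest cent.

$8,275.92

Assessed value = $2,113,900 × 0.58 = $1,226,062
Tax = $1,226,062 × 0.00675 = $8,275.9185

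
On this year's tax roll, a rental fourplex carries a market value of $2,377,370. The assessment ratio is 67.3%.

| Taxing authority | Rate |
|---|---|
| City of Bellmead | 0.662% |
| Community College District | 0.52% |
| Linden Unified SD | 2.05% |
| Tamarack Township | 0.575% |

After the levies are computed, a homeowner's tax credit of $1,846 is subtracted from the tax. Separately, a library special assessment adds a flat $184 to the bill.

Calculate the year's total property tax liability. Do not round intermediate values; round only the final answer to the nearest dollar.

Assessed value = $2,377,370 × 0.673 = $1,599,970.01
City of Bellmead: $1,599,970.01 × 0.00662 = $10,591.8014662
Community College District: $1,599,970.01 × 0.0052 = $8,319.844052
Linden Unified SD: $1,599,970.01 × 0.0205 = $32,799.385205
Tamarack Township: $1,599,970.01 × 0.00575 = $9,199.8275575
Levies subtotal = $60,910.8582807
After credit = $60,910.8582807 − $1,846 = $59,064.8582807
Total = $59,064.8582807 + $184 = $59,248.8582807

$59,249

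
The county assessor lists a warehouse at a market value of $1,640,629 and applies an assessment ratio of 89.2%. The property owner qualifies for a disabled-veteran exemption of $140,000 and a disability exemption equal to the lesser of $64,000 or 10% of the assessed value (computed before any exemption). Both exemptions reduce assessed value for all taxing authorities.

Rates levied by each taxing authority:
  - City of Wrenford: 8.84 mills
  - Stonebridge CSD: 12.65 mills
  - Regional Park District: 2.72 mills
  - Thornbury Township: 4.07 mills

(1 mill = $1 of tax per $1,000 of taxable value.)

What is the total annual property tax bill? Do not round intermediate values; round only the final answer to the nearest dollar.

Assessed value = $1,640,629 × 0.892 = $1,463,441.068
Disability exemption = min($64,000, 10% × $1,463,441.068) = min($64,000, $146,344.1068) = $64,000 (dollar cap binds)
Taxable value = $1,463,441.068 − $140,000 − $64,000 = $1,259,441.068
City of Wrenford: $1,259,441.068 × 0.00884 = $11,133.45904112
Stonebridge CSD: $1,259,441.068 × 0.01265 = $15,931.9295102
Regional Park District: $1,259,441.068 × 0.00272 = $3,425.67970496
Thornbury Township: $1,259,441.068 × 0.00407 = $5,125.92514676
Total = $35,616.99340304

$35,617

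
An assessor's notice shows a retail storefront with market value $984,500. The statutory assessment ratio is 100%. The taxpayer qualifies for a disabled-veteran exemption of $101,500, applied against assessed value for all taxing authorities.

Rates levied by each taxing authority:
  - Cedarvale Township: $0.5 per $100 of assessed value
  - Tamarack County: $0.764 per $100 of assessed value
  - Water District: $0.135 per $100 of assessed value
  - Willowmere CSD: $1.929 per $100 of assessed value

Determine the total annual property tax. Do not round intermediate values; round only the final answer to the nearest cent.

$29,386.24

Assessed value = $984,500 × 1 = $984,500
Taxable value = $984,500 − $101,500 = $883,000
Cedarvale Township: $883,000 × 0.005 = $4,415
Tamarack County: $883,000 × 0.00764 = $6,746.12
Water District: $883,000 × 0.00135 = $1,192.05
Willowmere CSD: $883,000 × 0.01929 = $17,033.07
Total = $4,415 + $6,746.12 + $1,192.05 + $17,033.07 = $29,386.24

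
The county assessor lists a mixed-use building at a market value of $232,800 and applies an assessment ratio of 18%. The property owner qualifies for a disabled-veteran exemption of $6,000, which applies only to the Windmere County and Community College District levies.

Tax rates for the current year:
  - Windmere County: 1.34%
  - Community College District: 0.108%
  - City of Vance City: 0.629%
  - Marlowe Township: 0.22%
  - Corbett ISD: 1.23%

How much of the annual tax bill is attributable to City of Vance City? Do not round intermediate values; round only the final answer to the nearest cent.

$263.58

Assessed value = $232,800 × 0.18 = $41,904
City of Vance City taxable value = $41,904 (exemption does not apply)
City of Vance City levy = $41,904 × 0.00629 = $263.57616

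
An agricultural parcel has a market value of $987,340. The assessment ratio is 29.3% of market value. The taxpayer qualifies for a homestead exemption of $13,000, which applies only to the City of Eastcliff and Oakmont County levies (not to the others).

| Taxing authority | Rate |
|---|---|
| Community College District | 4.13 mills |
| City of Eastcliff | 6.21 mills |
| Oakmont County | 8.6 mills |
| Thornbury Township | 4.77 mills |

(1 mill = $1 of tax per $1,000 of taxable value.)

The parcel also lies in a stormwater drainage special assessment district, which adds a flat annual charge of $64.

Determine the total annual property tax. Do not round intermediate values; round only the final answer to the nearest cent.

Assessed value = $987,340 × 0.293 = $289,290.62
Community College District: $289,290.62 × 0.00413 = $1,194.7702606
City of Eastcliff: ($289,290.62 − $13,000) × 0.00621 = $276,290.62 × 0.00621 = $1,715.7647502
Oakmont County: ($289,290.62 − $13,000) × 0.0086 = $276,290.62 × 0.0086 = $2,376.099332
Thornbury Township: $289,290.62 × 0.00477 = $1,379.9162574
Levies subtotal = $6,666.5506002
Total = $6,666.5506002 + $64 = $6,730.5506002

$6,730.55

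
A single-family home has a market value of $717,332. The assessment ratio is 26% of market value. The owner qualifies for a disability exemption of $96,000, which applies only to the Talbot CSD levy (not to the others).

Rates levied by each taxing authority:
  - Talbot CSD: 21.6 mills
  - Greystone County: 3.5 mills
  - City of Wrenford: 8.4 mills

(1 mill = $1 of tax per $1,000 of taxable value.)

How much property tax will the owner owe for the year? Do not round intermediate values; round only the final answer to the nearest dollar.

Assessed value = $717,332 × 0.26 = $186,506.32
Talbot CSD: ($186,506.32 − $96,000) × 0.0216 = $90,506.32 × 0.0216 = $1,954.936512
Greystone County: $186,506.32 × 0.0035 = $652.77212
City of Wrenford: $186,506.32 × 0.0084 = $1,566.653088
Total = $4,174.36172

$4,174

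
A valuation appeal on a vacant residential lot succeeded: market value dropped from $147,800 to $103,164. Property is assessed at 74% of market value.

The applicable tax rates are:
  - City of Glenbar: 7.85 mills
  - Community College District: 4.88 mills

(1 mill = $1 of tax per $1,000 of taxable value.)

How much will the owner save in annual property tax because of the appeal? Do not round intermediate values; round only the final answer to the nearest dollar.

Old assessed value = $147,800 × 0.74 = $109,372
New assessed value = $103,164 × 0.74 = $76,341.36
Combined rate = 0.00785 + 0.00488 = 0.01273
Old tax = $109,372 × 0.01273 = $1,392.30556
New tax = $76,341.36 × 0.01273 = $971.8255128
Reduction = $1,392.30556 − $971.8255128 = $420.4800472

$420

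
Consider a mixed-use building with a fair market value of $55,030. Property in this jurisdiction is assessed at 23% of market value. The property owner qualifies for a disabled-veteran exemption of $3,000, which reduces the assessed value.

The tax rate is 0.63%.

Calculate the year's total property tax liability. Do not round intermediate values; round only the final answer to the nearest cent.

Assessed value = $55,030 × 0.23 = $12,656.9
Taxable value = $12,656.9 − $3,000 = $9,656.9
Tax = $9,656.9 × 0.0063 = $60.83847

$60.84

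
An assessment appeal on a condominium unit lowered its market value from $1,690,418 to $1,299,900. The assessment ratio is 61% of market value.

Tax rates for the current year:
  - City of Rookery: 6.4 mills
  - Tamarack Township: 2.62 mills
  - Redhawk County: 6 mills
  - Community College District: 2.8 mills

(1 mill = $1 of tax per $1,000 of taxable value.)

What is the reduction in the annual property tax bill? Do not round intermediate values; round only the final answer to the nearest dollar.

Old assessed value = $1,690,418 × 0.61 = $1,031,154.98
New assessed value = $1,299,900 × 0.61 = $792,939
Combined rate = 0.0064 + 0.00262 + 0.006 + 0.0028 = 0.01782
Old tax = $1,031,154.98 × 0.01782 = $18,375.1817436
New tax = $792,939 × 0.01782 = $14,130.17298
Reduction = $18,375.1817436 − $14,130.17298 = $4,245.0087636

$4,245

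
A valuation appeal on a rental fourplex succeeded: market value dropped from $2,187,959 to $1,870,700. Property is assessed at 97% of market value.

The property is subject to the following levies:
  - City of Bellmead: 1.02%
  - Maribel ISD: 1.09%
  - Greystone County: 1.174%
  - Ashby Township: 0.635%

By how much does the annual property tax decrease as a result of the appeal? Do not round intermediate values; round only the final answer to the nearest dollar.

$12,060

Old assessed value = $2,187,959 × 0.97 = $2,122,320.23
New assessed value = $1,870,700 × 0.97 = $1,814,579
Combined rate = 0.0102 + 0.0109 + 0.01174 + 0.00635 = 0.03919
Old tax = $2,122,320.23 × 0.03919 = $83,173.7298137
New tax = $1,814,579 × 0.03919 = $71,113.35101
Reduction = $83,173.7298137 − $71,113.35101 = $12,060.3788037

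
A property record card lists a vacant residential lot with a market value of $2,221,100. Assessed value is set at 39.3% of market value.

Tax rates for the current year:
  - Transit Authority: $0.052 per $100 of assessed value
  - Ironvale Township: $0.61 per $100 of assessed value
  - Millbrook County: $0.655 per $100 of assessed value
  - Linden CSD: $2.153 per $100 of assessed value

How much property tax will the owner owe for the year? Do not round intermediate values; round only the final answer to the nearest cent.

Assessed value = $2,221,100 × 0.393 = $872,892.3
Transit Authority: $872,892.3 × 0.00052 = $453.903996
Ironvale Township: $872,892.3 × 0.0061 = $5,324.64303
Millbrook County: $872,892.3 × 0.00655 = $5,717.444565
Linden CSD: $872,892.3 × 0.02153 = $18,793.371219
Total = $453.903996 + $5,324.64303 + $5,717.444565 + $18,793.371219 = $30,289.36281

$30,289.36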